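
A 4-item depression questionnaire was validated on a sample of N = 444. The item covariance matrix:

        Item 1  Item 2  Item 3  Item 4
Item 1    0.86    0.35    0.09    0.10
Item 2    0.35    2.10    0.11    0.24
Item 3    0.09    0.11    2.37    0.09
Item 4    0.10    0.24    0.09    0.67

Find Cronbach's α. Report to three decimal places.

sum of item variances = 0.86 + 2.10 + 2.37 + 0.67 = 6.00
Sum of the distinct covariances = 0.98
total variance = 6.00 + 2 × 0.98 = 7.96
α = (k/(k−1))·(1 − sum of item variances/total variance) = (4/3)·(1 − 6.00/7.96) = 0.328

α = 0.328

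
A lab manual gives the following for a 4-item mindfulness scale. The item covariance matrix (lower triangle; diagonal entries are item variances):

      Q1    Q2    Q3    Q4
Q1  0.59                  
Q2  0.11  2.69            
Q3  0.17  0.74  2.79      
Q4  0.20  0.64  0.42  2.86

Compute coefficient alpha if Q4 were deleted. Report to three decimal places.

α = 0.377

Remaining items: Q1, Q2, Q3 (k = 3).
sum of item variances = 0.59 + 2.69 + 2.79 = 6.07
Var(T) = 6.07 + 2 × 1.02 = 8.11
α (item deleted) = (3/2)·(1 − 6.07/8.11) = 0.377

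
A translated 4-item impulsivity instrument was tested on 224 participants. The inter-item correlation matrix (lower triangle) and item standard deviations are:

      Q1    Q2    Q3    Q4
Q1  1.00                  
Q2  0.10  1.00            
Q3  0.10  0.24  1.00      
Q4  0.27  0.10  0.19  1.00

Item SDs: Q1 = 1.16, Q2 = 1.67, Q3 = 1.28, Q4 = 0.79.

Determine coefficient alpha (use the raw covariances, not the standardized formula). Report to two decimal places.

Σσ²ᵢ = 1.16² + 1.67² + 1.28² + 0.79² = 6.3970
Covariances σ_ij = r_ij · s_i · s_j:
  σ(Q1,Q2) = 0.10 × 1.16 × 1.67 = 0.1937
  σ(Q1,Q3) = 0.10 × 1.16 × 1.28 = 0.1485
  σ(Q1,Q4) = 0.27 × 1.16 × 0.79 = 0.2474
  σ(Q2,Q3) = 0.24 × 1.67 × 1.28 = 0.5130
  σ(Q2,Q4) = 0.10 × 1.67 × 0.79 = 0.1319
  σ(Q3,Q4) = 0.19 × 1.28 × 0.79 = 0.1921
σ²_T = Σσ²ᵢ + 2·Σσ_ij = 6.3970 + 2 × 1.4266 = 9.2502
α = (4/3)·(1 − 6.3970/9.2502) = 0.41

α = 0.41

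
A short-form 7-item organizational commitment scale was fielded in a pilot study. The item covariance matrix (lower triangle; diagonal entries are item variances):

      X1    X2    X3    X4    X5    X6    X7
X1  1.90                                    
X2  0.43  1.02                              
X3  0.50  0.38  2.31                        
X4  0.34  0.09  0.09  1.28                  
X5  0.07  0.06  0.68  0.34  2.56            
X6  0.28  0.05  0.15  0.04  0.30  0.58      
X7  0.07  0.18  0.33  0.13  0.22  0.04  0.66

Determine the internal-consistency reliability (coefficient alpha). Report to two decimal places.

Σσᵢ² = 1.90 + 1.02 + 2.31 + 1.28 + 2.56 + 0.58 + 0.66 = 10.31
Sum of off-diagonal covariances = 4.77
Var(T) = 10.31 + 2 × 4.77 = 19.85
α = (k/(k−1))·(1 − Σσᵢ²/Var(T)) = (7/6)·(1 − 10.31/19.85) = 0.56

coefficient alpha = 0.56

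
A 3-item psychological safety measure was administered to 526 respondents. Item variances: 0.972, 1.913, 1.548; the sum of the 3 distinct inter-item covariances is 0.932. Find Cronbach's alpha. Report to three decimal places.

Cronbach's alpha = 0.444

ΣVar(i) = 0.972 + 1.913 + 1.548 = 4.433
Sum of distinct covariances = 0.932
σ²_total = ΣVar(i) + 2·Σcov = 4.433 + 2 × 0.932 = 6.297
α = (3/2)·(1 − 4.433/6.297) = 0.444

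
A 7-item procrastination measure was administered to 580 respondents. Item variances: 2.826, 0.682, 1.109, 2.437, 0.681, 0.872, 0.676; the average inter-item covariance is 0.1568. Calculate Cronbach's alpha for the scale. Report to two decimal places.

Cronbach's alpha = 0.48

ΣVar(i) = 2.826 + 0.682 + 1.109 + 2.437 + 0.681 + 0.872 + 0.676 = 9.283
Sum of the 21 distinct covariances = 21 × 0.1568 = 3.2928
total variance = ΣVar(i) + 2·Σcov = 9.283 + 2 × 3.2928 = 15.8686
α = (7/6)·(1 − 9.283/15.8686) = 0.48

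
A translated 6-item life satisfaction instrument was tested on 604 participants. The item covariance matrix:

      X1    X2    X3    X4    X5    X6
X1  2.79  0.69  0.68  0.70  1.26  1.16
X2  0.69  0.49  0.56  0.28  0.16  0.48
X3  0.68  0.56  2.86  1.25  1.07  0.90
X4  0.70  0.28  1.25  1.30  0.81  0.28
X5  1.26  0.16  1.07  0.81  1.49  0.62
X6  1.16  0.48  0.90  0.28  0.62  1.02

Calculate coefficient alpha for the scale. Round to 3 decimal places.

α = 0.824

ΣVar(i) = 2.79 + 0.49 + 2.86 + 1.30 + 1.49 + 1.02 = 9.95
Σ_{i<j} σ_ij = 10.90
Var(T) = 9.95 + 2 × 10.90 = 31.75
α = (k/(k−1))·(1 − ΣVar(i)/Var(T)) = (6/5)·(1 − 9.95/31.75) = 0.824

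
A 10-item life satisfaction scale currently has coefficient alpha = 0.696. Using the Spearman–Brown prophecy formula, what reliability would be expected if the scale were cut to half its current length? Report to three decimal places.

Length factor m = 1/2
α' = m·α / (1 − (1−m)·α)
   = 1/2 × 0.696 / (1 − (1 − 1/2) × 0.696)
   = 0.3480 / 0.6520 = 0.534

predicted reliability = 0.534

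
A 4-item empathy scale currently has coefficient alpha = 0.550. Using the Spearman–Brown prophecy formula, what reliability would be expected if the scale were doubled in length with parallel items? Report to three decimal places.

Length factor m = 2
α' = m·α / (1 + (m−1)·α)
   = 2 × 0.550 / (1 + (2 − 1) × 0.550)
   = 1.1000 / 1.5500 = 0.710

predicted reliability = 0.710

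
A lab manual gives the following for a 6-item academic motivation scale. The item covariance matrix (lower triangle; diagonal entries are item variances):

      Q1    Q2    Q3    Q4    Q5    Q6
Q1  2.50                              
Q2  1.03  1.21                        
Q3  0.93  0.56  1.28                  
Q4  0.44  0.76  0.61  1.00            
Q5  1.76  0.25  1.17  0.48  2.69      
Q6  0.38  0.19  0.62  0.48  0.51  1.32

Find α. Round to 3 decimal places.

sum of item variances = 2.50 + 1.21 + 1.28 + 1.00 + 2.69 + 1.32 = 10.00
Sum of the distinct covariances = 10.17
σ²_T = 10.00 + 2 × 10.17 = 30.34
α = (k/(k−1))·(1 − sum of item variances/σ²_T) = (6/5)·(1 − 10.00/30.34) = 0.804

α = 0.804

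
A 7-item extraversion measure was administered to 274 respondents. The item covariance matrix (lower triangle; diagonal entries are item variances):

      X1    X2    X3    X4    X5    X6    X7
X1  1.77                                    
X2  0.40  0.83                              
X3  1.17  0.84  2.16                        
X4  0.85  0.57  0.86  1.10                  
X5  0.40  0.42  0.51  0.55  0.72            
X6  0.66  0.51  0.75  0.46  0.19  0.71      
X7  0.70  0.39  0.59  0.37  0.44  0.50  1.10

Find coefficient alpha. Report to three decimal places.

Σσ²ᵢ = 1.77 + 0.83 + 2.16 + 1.10 + 0.72 + 0.71 + 1.10 = 8.39
Sum of off-diagonal covariances = 12.13
σ²_total = 8.39 + 2 × 12.13 = 32.65
α = (k/(k−1))·(1 − Σσ²ᵢ/σ²_total) = (7/6)·(1 − 8.39/32.65) = 0.867

α = 0.867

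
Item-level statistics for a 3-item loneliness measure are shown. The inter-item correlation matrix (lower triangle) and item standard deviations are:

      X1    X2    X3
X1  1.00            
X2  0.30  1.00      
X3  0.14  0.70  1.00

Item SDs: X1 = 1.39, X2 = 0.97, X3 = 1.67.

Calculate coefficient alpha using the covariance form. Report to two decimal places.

α = 0.60

Σσ²ᵢ = 1.39² + 0.97² + 1.67² = 5.6619
Covariances σ_ij = r_ij · s_i · s_j:
  σ(X1,X2) = 0.30 × 1.39 × 0.97 = 0.4045
  σ(X1,X3) = 0.14 × 1.39 × 1.67 = 0.3250
  σ(X2,X3) = 0.70 × 0.97 × 1.67 = 1.1339
σ²_T = Σσ²ᵢ + 2·Σσ_ij = 5.6619 + 2 × 1.8634 = 9.3887
α = (3/2)·(1 − 5.6619/9.3887) = 0.60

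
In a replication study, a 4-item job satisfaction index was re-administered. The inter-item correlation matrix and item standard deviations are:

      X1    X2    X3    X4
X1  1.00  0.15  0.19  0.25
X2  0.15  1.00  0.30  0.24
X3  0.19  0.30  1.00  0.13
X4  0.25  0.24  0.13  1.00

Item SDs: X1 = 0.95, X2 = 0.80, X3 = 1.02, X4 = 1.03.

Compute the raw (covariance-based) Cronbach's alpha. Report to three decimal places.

Σσ²ᵢ = 0.95² + 0.80² + 1.02² + 1.03² = 3.6438
Covariances σ_ij = r_ij · s_i · s_j:
  σ(X1,X2) = 0.15 × 0.95 × 0.80 = 0.1140
  σ(X1,X3) = 0.19 × 0.95 × 1.02 = 0.1841
  σ(X1,X4) = 0.25 × 0.95 × 1.03 = 0.2446
  σ(X2,X3) = 0.30 × 0.80 × 1.02 = 0.2448
  σ(X2,X4) = 0.24 × 0.80 × 1.03 = 0.1978
  σ(X3,X4) = 0.13 × 1.02 × 1.03 = 0.1366
σ²_T = Σσ²ᵢ + 2·Σσ_ij = 3.6438 + 2 × 1.1219 = 5.8876
α = (4/3)·(1 − 3.6438/5.8876) = 0.508

α = 0.508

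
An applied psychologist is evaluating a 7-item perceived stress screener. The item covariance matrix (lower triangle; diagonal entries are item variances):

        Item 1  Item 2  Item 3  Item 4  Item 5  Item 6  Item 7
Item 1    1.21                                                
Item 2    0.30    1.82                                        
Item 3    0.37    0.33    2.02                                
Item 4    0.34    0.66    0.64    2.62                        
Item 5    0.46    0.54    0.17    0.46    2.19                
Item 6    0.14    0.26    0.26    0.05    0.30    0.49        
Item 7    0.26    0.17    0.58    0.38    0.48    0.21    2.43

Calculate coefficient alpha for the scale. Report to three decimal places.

coefficient alpha = 0.624

sum of item variances = 1.21 + 1.82 + 2.02 + 2.62 + 2.19 + 0.49 + 2.43 = 12.78
Σ_{i<j} σ_ij = 7.36
total variance = 12.78 + 2 × 7.36 = 27.50
α = (k/(k−1))·(1 − sum of item variances/total variance) = (7/6)·(1 − 12.78/27.50) = 0.624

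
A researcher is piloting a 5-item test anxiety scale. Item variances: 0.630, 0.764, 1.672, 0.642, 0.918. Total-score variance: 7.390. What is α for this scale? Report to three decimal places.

α = 0.468

sum of item variances = 0.630 + 0.764 + 1.672 + 0.642 + 0.918 = 4.626
α = (k/(k−1))·(1 − sum of item variances/total variance) = (5/4)·(1 − 4.626/7.390) = 0.468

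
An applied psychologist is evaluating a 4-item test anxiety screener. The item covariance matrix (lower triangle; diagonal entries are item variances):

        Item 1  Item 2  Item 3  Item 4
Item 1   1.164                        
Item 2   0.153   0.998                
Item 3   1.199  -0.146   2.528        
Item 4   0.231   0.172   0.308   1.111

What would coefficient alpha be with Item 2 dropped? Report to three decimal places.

Remaining items: Item 1, Item 3, Item 4 (k = 3).
ΣVar(i) = 1.164 + 2.528 + 1.111 = 4.803
total variance = 4.803 + 2 × 1.738 = 8.279
α (item deleted) = (3/2)·(1 − 4.803/8.279) = 0.630

coefficient alpha = 0.630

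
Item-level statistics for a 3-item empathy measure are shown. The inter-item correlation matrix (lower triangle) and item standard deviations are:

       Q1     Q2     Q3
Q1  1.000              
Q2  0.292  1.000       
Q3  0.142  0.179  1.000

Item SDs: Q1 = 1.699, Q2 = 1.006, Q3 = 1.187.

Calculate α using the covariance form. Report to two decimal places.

Σσ²ᵢ = 1.699² + 1.006² + 1.187² = 5.3076
Covariances σ_ij = r_ij · s_i · s_j:
  σ(Q1,Q2) = 0.292 × 1.699 × 1.006 = 0.4991
  σ(Q1,Q3) = 0.142 × 1.699 × 1.187 = 0.2864
  σ(Q2,Q3) = 0.179 × 1.006 × 1.187 = 0.2137
σ²_T = Σσ²ᵢ + 2·Σσ_ij = 5.3076 + 2 × 0.9992 = 7.3060
α = (3/2)·(1 − 5.3076/7.3060) = 0.41

α = 0.41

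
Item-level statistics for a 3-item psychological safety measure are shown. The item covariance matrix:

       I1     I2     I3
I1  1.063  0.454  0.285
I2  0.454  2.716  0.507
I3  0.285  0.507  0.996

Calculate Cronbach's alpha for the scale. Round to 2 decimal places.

Σσᵢ² = 1.063 + 2.716 + 0.996 = 4.775
Sum of off-diagonal covariances = 1.246
σ²_total = 4.775 + 2 × 1.246 = 7.267
α = (k/(k−1))·(1 − Σσᵢ²/σ²_total) = (3/2)·(1 − 4.775/7.267) = 0.51

α = 0.51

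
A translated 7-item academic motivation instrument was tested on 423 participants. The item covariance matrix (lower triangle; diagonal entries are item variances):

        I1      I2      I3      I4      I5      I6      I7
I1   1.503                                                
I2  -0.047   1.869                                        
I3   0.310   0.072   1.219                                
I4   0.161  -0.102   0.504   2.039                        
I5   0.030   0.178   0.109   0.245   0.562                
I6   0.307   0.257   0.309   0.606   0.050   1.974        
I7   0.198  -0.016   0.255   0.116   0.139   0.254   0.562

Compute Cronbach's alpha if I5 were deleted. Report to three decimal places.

Remaining items: I1, I2, I3, I4, I6, I7 (k = 6).
Σσ²ᵢ = 1.503 + 1.869 + 1.219 + 2.039 + 1.974 + 0.562 = 9.166
σ²_total = 9.166 + 2 × 3.184 = 15.534
α (item deleted) = (6/5)·(1 − 9.166/15.534) = 0.492

Cronbach's alpha = 0.492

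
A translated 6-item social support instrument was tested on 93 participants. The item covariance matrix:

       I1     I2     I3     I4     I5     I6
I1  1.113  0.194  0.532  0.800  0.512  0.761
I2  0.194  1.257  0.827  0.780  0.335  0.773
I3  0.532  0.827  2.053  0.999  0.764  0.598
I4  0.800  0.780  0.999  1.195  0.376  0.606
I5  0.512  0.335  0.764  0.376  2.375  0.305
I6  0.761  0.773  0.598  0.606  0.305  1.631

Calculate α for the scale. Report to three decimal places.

α = 0.787

Σσ²ᵢ = 1.113 + 1.257 + 2.053 + 1.195 + 2.375 + 1.631 = 9.624
Σ_{i<j} σ_ij = 9.162
σ²_total = 9.624 + 2 × 9.162 = 27.948
α = (k/(k−1))·(1 − Σσ²ᵢ/σ²_total) = (6/5)·(1 − 9.624/27.948) = 0.787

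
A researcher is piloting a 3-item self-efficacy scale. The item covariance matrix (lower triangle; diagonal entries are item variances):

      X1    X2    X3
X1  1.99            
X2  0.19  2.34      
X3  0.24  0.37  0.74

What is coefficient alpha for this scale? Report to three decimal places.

Σσᵢ² = 1.99 + 2.34 + 0.74 = 5.07
Sum of off-diagonal covariances = 0.80
σ²_T = 5.07 + 2 × 0.80 = 6.67
α = (k/(k−1))·(1 − Σσᵢ²/σ²_T) = (3/2)·(1 − 5.07/6.67) = 0.360

α = 0.360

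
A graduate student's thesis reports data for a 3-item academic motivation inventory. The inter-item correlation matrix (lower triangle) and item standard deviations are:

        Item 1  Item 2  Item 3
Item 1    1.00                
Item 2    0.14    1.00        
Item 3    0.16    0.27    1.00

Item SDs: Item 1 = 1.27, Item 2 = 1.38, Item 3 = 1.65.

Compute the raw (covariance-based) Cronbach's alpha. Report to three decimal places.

Σσ²ᵢ = 1.27² + 1.38² + 1.65² = 6.2398
Covariances σ_ij = r_ij · s_i · s_j:
  σ(Item 1,Item 2) = 0.14 × 1.27 × 1.38 = 0.2454
  σ(Item 1,Item 3) = 0.16 × 1.27 × 1.65 = 0.3353
  σ(Item 2,Item 3) = 0.27 × 1.38 × 1.65 = 0.6148
σ²_T = Σσ²ᵢ + 2·Σσ_ij = 6.2398 + 2 × 1.1955 = 8.6308
α = (3/2)·(1 − 6.2398/8.6308) = 0.416

α = 0.416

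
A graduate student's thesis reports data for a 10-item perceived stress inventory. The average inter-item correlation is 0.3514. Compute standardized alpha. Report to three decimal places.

standardized alpha = 0.844

Standardized α = k·r̄ / (1 + (k−1)·r̄) = 10 × 0.3514 / (1 + 9 × 0.3514)
  = 3.5140 / 4.1626 = 0.844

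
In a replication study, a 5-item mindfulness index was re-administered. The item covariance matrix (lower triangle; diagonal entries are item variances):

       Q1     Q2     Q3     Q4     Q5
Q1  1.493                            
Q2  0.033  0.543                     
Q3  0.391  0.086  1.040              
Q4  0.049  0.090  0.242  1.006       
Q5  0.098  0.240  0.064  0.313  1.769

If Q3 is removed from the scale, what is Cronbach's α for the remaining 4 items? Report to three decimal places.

Cronbach's α = 0.340

Remaining items: Q1, Q2, Q4, Q5 (k = 4).
sum of item variances = 1.493 + 0.543 + 1.006 + 1.769 = 4.811
σ²_total = 4.811 + 2 × 0.823 = 6.457
α (item deleted) = (4/3)·(1 − 4.811/6.457) = 0.340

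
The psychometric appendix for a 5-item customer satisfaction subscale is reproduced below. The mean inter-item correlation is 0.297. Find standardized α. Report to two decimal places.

standardized α = 0.68

Standardized α = k·r̄ / (1 + (k−1)·r̄) = 5 × 0.297 / (1 + 4 × 0.297)
  = 1.4850 / 2.1880 = 0.68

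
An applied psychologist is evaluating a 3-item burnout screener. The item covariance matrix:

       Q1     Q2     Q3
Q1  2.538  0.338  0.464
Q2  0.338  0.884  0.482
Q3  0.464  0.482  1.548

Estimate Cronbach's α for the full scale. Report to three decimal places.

Cronbach's α = 0.511

sum of item variances = 2.538 + 0.884 + 1.548 = 4.970
Σ_{i<j} σ_ij = 1.284
Var(T) = 4.970 + 2 × 1.284 = 7.538
α = (k/(k−1))·(1 − sum of item variances/Var(T)) = (3/2)·(1 − 4.970/7.538) = 0.511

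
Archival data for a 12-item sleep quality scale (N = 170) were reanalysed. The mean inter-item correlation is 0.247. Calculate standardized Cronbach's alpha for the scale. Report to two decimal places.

Standardized α = k·r̄ / (1 + (k−1)·r̄) = 12 × 0.247 / (1 + 11 × 0.247)
  = 2.9640 / 3.7170 = 0.80

standardized Cronbach's alpha = 0.80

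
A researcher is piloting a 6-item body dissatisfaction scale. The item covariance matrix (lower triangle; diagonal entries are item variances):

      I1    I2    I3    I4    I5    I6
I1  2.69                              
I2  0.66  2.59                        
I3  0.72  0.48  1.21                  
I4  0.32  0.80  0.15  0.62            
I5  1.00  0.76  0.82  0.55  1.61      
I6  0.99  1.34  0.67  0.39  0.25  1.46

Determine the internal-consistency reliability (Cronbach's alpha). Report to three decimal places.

α = 0.793

Σσ²ᵢ = 2.69 + 2.59 + 1.21 + 0.62 + 1.61 + 1.46 = 10.18
Sum of off-diagonal covariances = 9.90
σ²_total = 10.18 + 2 × 9.90 = 29.98
α = (k/(k−1))·(1 − Σσ²ᵢ/σ²_total) = (6/5)·(1 − 10.18/29.98) = 0.793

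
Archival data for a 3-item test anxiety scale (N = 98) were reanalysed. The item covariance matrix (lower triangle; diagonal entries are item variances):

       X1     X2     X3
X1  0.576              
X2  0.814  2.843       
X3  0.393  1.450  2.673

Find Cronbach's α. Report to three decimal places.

Σσ²ᵢ = 0.576 + 2.843 + 2.673 = 6.092
Σ_{i<j} σ_ij = 2.657
Var(T) = 6.092 + 2 × 2.657 = 11.406
α = (k/(k−1))·(1 − Σσ²ᵢ/Var(T)) = (3/2)·(1 − 6.092/11.406) = 0.699

Cronbach's α = 0.699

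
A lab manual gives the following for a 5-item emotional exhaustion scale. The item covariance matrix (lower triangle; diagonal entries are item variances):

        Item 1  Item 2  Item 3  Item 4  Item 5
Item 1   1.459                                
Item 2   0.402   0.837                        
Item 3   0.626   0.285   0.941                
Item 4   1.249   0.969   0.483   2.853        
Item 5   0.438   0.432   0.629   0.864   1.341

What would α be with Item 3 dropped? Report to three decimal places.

Remaining items: Item 1, Item 2, Item 4, Item 5 (k = 4).
Σσᵢ² = 1.459 + 0.837 + 2.853 + 1.341 = 6.490
σ²_total = 6.490 + 2 × 4.354 = 15.198
α (item deleted) = (4/3)·(1 − 6.490/15.198) = 0.764

α = 0.764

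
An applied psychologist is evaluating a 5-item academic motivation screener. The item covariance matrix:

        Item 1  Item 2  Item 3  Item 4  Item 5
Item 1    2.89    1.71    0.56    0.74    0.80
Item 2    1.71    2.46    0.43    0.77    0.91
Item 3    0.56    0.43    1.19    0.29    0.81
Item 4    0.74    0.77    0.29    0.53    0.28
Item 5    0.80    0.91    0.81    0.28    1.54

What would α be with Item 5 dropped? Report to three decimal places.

Remaining items: Item 1, Item 2, Item 3, Item 4 (k = 4).
ΣVar(i) = 2.89 + 2.46 + 1.19 + 0.53 = 7.07
Var(T) = 7.07 + 2 × 4.50 = 16.07
α (item deleted) = (4/3)·(1 − 7.07/16.07) = 0.747

α = 0.747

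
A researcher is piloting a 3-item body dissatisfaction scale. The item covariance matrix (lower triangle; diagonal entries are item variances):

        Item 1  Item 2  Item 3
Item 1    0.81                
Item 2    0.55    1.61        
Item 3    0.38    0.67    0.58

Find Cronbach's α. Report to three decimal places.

ΣVar(i) = 0.81 + 1.61 + 0.58 = 3.00
Σ_{i<j} σ_ij = 1.60
σ²_total = 3.00 + 2 × 1.60 = 6.20
α = (k/(k−1))·(1 − ΣVar(i)/σ²_total) = (3/2)·(1 − 3.00/6.20) = 0.774

α = 0.774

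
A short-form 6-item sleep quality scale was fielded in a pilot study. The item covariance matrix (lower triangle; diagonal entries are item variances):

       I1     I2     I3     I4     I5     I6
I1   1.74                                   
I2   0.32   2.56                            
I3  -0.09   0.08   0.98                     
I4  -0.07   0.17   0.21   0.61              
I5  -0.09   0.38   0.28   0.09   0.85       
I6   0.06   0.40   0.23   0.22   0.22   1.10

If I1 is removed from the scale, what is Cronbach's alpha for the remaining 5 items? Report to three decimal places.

Cronbach's alpha = 0.535

Remaining items: I2, I3, I4, I5, I6 (k = 5).
Σσ²ᵢ = 2.56 + 0.98 + 0.61 + 0.85 + 1.10 = 6.10
σ²_total = 6.10 + 2 × 2.28 = 10.66
α (item deleted) = (5/4)·(1 − 6.10/10.66) = 0.535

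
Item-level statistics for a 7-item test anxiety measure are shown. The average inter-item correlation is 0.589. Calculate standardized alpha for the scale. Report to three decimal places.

Standardized α = k·r̄ / (1 + (k−1)·r̄) = 7 × 0.589 / (1 + 6 × 0.589)
  = 4.1230 / 4.5340 = 0.909

standardized alpha = 0.909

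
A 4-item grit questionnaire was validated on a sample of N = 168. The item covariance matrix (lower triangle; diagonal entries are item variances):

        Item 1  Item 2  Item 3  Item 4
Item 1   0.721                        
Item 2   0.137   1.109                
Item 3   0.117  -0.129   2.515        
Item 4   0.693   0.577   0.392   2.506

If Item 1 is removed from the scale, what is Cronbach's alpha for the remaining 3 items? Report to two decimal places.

Cronbach's alpha = 0.32

Remaining items: Item 2, Item 3, Item 4 (k = 3).
sum of item variances = 1.109 + 2.515 + 2.506 = 6.130
Var(T) = 6.130 + 2 × 0.840 = 7.810
α (item deleted) = (3/2)·(1 − 6.130/7.810) = 0.32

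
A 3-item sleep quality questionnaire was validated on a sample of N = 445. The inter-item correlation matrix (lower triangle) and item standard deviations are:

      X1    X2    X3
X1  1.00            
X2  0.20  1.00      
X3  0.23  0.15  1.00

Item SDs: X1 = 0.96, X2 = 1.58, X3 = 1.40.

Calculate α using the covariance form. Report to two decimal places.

Σσ²ᵢ = 0.96² + 1.58² + 1.40² = 5.3780
Covariances σ_ij = r_ij · s_i · s_j:
  σ(X1,X2) = 0.20 × 0.96 × 1.58 = 0.3034
  σ(X1,X3) = 0.23 × 0.96 × 1.40 = 0.3091
  σ(X2,X3) = 0.15 × 1.58 × 1.40 = 0.3318
σ²_T = Σσ²ᵢ + 2·Σσ_ij = 5.3780 + 2 × 0.9443 = 7.2666
α = (3/2)·(1 − 5.3780/7.2666) = 0.39

α = 0.39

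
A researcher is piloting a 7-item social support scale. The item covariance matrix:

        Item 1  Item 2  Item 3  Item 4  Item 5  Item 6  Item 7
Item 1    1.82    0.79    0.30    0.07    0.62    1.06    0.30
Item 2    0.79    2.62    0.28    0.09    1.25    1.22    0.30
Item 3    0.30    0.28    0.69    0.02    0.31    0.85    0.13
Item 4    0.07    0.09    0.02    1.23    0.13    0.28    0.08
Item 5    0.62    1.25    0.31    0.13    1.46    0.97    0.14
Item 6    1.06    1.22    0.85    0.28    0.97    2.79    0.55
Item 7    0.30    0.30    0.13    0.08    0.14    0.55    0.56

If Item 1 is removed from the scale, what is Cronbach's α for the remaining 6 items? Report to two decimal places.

Remaining items: Item 2, Item 3, Item 4, Item 5, Item 6, Item 7 (k = 6).
ΣVar(i) = 2.62 + 0.69 + 1.23 + 1.46 + 2.79 + 0.56 = 9.35
σ²_T = 9.35 + 2 × 6.60 = 22.55
α (item deleted) = (6/5)·(1 − 9.35/22.55) = 0.70

α = 0.70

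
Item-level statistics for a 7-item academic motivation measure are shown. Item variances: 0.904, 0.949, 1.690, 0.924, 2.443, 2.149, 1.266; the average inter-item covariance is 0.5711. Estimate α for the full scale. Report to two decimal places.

Σσᵢ² = 0.904 + 0.949 + 1.690 + 0.924 + 2.443 + 2.149 + 1.266 = 10.325
Sum of the 21 distinct covariances = 21 × 0.5711 = 11.9931
σ²_total = Σσᵢ² + 2·Σcov = 10.325 + 2 × 11.9931 = 34.3112
α = (7/6)·(1 − 10.325/34.3112) = 0.82

α = 0.82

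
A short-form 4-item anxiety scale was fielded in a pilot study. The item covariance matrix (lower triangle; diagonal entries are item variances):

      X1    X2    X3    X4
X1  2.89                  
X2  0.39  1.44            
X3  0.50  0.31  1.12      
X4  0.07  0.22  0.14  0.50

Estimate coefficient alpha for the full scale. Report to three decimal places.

α = 0.472

ΣVar(i) = 2.89 + 1.44 + 1.12 + 0.50 = 5.95
Sum of off-diagonal covariances = 1.63
σ²_total = 5.95 + 2 × 1.63 = 9.21
α = (k/(k−1))·(1 − ΣVar(i)/σ²_total) = (4/3)·(1 − 5.95/9.21) = 0.472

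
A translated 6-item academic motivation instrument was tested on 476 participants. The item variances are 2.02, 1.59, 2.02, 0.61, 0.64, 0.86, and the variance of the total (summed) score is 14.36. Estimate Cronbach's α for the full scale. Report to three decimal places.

sum of item variances = 2.02 + 1.59 + 2.02 + 0.61 + 0.64 + 0.86 = 7.74
α = (k/(k−1))·(1 − sum of item variances/total variance) = (6/5)·(1 − 7.74/14.36) = 0.553

α = 0.553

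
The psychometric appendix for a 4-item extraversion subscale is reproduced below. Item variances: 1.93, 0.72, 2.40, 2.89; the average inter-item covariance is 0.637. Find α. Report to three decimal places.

ΣVar(i) = 1.93 + 0.72 + 2.40 + 2.89 = 7.94
Sum of the 6 distinct covariances = 6 × 0.637 = 3.822
σ²_T = ΣVar(i) + 2·Σcov = 7.94 + 2 × 3.822 = 15.584
α = (4/3)·(1 − 7.94/15.584) = 0.654

α = 0.654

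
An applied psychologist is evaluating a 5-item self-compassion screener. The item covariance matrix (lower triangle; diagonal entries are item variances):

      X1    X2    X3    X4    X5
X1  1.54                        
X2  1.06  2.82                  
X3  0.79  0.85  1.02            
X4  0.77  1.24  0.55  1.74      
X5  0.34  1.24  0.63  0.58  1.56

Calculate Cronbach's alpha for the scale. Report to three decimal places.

Cronbach's alpha = 0.812

ΣVar(i) = 1.54 + 2.82 + 1.02 + 1.74 + 1.56 = 8.68
Σ_{i<j} σ_ij = 8.05
Var(T) = 8.68 + 2 × 8.05 = 24.78
α = (k/(k−1))·(1 − ΣVar(i)/Var(T)) = (5/4)·(1 − 8.68/24.78) = 0.812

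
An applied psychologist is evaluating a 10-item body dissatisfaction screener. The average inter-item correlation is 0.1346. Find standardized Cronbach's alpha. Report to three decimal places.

standardized Cronbach's alpha = 0.609

Standardized α = k·r̄ / (1 + (k−1)·r̄) = 10 × 0.1346 / (1 + 9 × 0.1346)
  = 1.3460 / 2.2114 = 0.609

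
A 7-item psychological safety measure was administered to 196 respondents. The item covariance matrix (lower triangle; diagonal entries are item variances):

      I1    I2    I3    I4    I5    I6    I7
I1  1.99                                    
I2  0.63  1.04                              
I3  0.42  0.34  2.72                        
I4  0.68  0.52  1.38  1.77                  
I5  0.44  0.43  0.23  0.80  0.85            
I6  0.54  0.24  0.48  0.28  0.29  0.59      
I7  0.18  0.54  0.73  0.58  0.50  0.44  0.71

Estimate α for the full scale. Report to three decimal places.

Σσ²ᵢ = 1.99 + 1.04 + 2.72 + 1.77 + 0.85 + 0.59 + 0.71 = 9.67
Sum of off-diagonal covariances = 10.67
Var(T) = 9.67 + 2 × 10.67 = 31.01
α = (k/(k−1))·(1 − Σσ²ᵢ/Var(T)) = (7/6)·(1 − 9.67/31.01) = 0.803

α = 0.803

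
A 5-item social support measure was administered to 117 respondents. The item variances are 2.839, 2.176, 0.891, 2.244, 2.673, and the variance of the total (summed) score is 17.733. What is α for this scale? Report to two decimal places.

ΣVar(i) = 2.839 + 2.176 + 0.891 + 2.244 + 2.673 = 10.823
α = (k/(k−1))·(1 − ΣVar(i)/total variance) = (5/4)·(1 − 10.823/17.733) = 0.49

α = 0.49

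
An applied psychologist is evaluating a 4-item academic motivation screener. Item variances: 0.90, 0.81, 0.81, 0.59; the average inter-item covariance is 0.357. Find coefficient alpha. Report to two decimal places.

Σσᵢ² = 0.90 + 0.81 + 0.81 + 0.59 = 3.11
Sum of the 6 distinct covariances = 6 × 0.357 = 2.142
σ²_total = Σσᵢ² + 2·Σcov = 3.11 + 2 × 2.142 = 7.394
α = (4/3)·(1 − 3.11/7.394) = 0.77

coefficient alpha = 0.77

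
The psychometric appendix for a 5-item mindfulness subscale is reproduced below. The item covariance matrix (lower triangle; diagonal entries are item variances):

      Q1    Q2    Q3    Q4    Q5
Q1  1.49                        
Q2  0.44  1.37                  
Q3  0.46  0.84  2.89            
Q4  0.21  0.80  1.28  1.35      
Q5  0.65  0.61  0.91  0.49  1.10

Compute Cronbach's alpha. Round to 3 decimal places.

α = 0.775

Σσᵢ² = 1.49 + 1.37 + 2.89 + 1.35 + 1.10 = 8.20
Σ_{i<j} σ_ij = 6.69
Var(T) = 8.20 + 2 × 6.69 = 21.58
α = (k/(k−1))·(1 − Σσᵢ²/Var(T)) = (5/4)·(1 − 8.20/21.58) = 0.775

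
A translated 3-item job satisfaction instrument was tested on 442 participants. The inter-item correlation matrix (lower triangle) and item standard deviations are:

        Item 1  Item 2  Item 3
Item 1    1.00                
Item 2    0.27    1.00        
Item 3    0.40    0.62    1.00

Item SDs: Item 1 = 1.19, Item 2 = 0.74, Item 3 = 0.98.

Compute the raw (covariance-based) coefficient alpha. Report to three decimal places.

coefficient alpha = 0.662

Σσ²ᵢ = 1.19² + 0.74² + 0.98² = 2.9241
Covariances σ_ij = r_ij · s_i · s_j:
  σ(Item 1,Item 2) = 0.27 × 1.19 × 0.74 = 0.2378
  σ(Item 1,Item 3) = 0.40 × 1.19 × 0.98 = 0.4665
  σ(Item 2,Item 3) = 0.62 × 0.74 × 0.98 = 0.4496
σ²_T = Σσ²ᵢ + 2·Σσ_ij = 2.9241 + 2 × 1.1539 = 5.2319
α = (3/2)·(1 − 2.9241/5.2319) = 0.662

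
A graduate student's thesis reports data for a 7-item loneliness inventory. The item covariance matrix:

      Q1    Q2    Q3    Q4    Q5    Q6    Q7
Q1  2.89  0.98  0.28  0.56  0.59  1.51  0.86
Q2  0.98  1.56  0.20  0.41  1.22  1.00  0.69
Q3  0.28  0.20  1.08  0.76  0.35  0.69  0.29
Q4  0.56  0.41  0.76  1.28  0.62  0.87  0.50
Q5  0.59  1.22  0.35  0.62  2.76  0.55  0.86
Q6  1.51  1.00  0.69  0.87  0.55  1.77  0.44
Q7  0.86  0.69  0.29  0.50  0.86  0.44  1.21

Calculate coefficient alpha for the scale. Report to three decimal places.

α = 0.810

Σσᵢ² = 2.89 + 1.56 + 1.08 + 1.28 + 2.76 + 1.77 + 1.21 = 12.55
Sum of the distinct covariances = 14.23
σ²_total = 12.55 + 2 × 14.23 = 41.01
α = (k/(k−1))·(1 − Σσᵢ²/σ²_total) = (7/6)·(1 − 12.55/41.01) = 0.810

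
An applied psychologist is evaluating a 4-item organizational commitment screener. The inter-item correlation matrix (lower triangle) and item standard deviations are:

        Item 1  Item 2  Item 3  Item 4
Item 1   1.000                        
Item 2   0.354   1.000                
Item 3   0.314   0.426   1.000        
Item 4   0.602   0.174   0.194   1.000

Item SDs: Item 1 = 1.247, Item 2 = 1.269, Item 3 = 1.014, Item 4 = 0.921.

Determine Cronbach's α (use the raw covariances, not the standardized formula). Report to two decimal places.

Σσ²ᵢ = 1.247² + 1.269² + 1.014² + 0.921² = 5.0418
Covariances σ_ij = r_ij · s_i · s_j:
  σ(Item 1,Item 2) = 0.354 × 1.247 × 1.269 = 0.5602
  σ(Item 1,Item 3) = 0.314 × 1.247 × 1.014 = 0.3970
  σ(Item 1,Item 4) = 0.602 × 1.247 × 0.921 = 0.6914
  σ(Item 2,Item 3) = 0.426 × 1.269 × 1.014 = 0.5482
  σ(Item 2,Item 4) = 0.174 × 1.269 × 0.921 = 0.2034
  σ(Item 3,Item 4) = 0.194 × 1.014 × 0.921 = 0.1812
σ²_T = Σσ²ᵢ + 2·Σσ_ij = 5.0418 + 2 × 2.5814 = 10.2046
α = (4/3)·(1 − 5.0418/10.2046) = 0.67

Cronbach's α = 0.67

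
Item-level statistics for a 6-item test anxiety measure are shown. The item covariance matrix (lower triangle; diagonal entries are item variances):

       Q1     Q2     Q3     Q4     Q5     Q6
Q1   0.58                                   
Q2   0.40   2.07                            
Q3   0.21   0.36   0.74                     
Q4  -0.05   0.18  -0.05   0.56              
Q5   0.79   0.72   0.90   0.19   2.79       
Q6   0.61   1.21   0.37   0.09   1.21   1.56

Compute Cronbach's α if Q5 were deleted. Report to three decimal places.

Remaining items: Q1, Q2, Q3, Q4, Q6 (k = 5).
Σσ²ᵢ = 0.58 + 2.07 + 0.74 + 0.56 + 1.56 = 5.51
σ²_total = 5.51 + 2 × 3.33 = 12.17
α (item deleted) = (5/4)·(1 − 5.51/12.17) = 0.684

α = 0.684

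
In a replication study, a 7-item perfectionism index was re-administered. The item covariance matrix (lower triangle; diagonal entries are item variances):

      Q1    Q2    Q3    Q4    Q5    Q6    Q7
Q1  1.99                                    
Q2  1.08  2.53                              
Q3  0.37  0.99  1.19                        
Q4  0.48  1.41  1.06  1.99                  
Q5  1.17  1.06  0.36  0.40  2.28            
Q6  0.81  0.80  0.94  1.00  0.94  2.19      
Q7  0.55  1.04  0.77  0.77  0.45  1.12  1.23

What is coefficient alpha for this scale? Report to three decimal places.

coefficient alpha = 0.845

Σσ²ᵢ = 1.99 + 2.53 + 1.19 + 1.99 + 2.28 + 2.19 + 1.23 = 13.40
Σ_{i<j} σ_ij = 17.57
Var(T) = 13.40 + 2 × 17.57 = 48.54
α = (k/(k−1))·(1 − Σσ²ᵢ/Var(T)) = (7/6)·(1 − 13.40/48.54) = 0.845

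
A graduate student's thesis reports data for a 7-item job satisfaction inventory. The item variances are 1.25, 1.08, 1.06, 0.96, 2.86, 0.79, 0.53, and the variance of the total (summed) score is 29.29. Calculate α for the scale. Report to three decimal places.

Σσᵢ² = 1.25 + 1.08 + 1.06 + 0.96 + 2.86 + 0.79 + 0.53 = 8.53
α = (k/(k−1))·(1 − Σσᵢ²/σ²_total) = (7/6)·(1 − 8.53/29.29) = 0.827

α = 0.827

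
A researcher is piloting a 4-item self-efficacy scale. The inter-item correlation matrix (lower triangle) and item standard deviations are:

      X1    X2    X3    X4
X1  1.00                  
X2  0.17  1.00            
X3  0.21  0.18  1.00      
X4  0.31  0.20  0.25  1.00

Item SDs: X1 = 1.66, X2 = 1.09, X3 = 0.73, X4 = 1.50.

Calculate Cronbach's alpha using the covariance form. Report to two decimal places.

Σσ²ᵢ = 1.66² + 1.09² + 0.73² + 1.50² = 6.7266
Covariances σ_ij = r_ij · s_i · s_j:
  σ(X1,X2) = 0.17 × 1.66 × 1.09 = 0.3076
  σ(X1,X3) = 0.21 × 1.66 × 0.73 = 0.2545
  σ(X1,X4) = 0.31 × 1.66 × 1.50 = 0.7719
  σ(X2,X3) = 0.18 × 1.09 × 0.73 = 0.1432
  σ(X2,X4) = 0.20 × 1.09 × 1.50 = 0.3270
  σ(X3,X4) = 0.25 × 0.73 × 1.50 = 0.2737
σ²_T = Σσ²ᵢ + 2·Σσ_ij = 6.7266 + 2 × 2.0779 = 10.8824
α = (4/3)·(1 − 6.7266/10.8824) = 0.51

Cronbach's alpha = 0.51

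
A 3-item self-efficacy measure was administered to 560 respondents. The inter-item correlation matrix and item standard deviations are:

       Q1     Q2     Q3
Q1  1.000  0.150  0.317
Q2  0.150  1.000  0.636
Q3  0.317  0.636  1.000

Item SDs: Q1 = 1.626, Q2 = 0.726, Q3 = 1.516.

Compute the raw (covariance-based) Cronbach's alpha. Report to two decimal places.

Cronbach's alpha = 0.57

Σσ²ᵢ = 1.626² + 0.726² + 1.516² = 5.4692
Covariances σ_ij = r_ij · s_i · s_j:
  σ(Q1,Q2) = 0.150 × 1.626 × 0.726 = 0.1771
  σ(Q1,Q3) = 0.317 × 1.626 × 1.516 = 0.7814
  σ(Q2,Q3) = 0.636 × 0.726 × 1.516 = 0.7000
σ²_T = Σσ²ᵢ + 2·Σσ_ij = 5.4692 + 2 × 1.6585 = 8.7862
α = (3/2)·(1 − 5.4692/8.7862) = 0.57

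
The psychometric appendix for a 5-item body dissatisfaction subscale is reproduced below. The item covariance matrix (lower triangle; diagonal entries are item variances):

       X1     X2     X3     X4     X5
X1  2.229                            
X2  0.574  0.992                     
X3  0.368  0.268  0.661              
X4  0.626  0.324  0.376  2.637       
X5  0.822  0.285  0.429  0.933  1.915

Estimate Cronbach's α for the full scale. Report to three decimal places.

Cronbach's α = 0.678

ΣVar(i) = 2.229 + 0.992 + 0.661 + 2.637 + 1.915 = 8.434
Σ_{i<j} σ_ij = 5.005
σ²_T = 8.434 + 2 × 5.005 = 18.444
α = (k/(k−1))·(1 − ΣVar(i)/σ²_T) = (5/4)·(1 − 8.434/18.444) = 0.678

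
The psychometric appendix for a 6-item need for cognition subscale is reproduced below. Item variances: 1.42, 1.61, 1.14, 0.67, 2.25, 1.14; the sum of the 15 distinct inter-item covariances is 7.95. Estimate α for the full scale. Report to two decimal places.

sum of item variances = 1.42 + 1.61 + 1.14 + 0.67 + 2.25 + 1.14 = 8.23
Sum of distinct covariances = 7.95
σ²_T = sum of item variances + 2·Σcov = 8.23 + 2 × 7.95 = 24.13
α = (6/5)·(1 − 8.23/24.13) = 0.79

α = 0.79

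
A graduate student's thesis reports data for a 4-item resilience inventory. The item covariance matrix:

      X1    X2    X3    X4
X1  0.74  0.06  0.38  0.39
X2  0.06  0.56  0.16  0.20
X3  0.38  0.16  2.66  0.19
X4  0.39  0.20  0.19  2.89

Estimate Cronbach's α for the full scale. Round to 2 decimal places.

Cronbach's α = 0.38

sum of item variances = 0.74 + 0.56 + 2.66 + 2.89 = 6.85
Sum of the distinct covariances = 1.38
total variance = 6.85 + 2 × 1.38 = 9.61
α = (k/(k−1))·(1 − sum of item variances/total variance) = (4/3)·(1 − 6.85/9.61) = 0.38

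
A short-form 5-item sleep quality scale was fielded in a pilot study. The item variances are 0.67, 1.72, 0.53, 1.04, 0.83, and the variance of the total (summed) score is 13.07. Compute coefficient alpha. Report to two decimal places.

ΣVar(i) = 0.67 + 1.72 + 0.53 + 1.04 + 0.83 = 4.79
α = (k/(k−1))·(1 − ΣVar(i)/σ²_T) = (5/4)·(1 − 4.79/13.07) = 0.79

α = 0.79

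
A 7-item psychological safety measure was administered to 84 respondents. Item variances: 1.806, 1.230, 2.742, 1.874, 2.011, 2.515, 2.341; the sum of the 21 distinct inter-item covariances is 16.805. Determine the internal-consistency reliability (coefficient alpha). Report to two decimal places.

α = 0.81

Σσᵢ² = 1.806 + 1.230 + 2.742 + 1.874 + 2.011 + 2.515 + 2.341 = 14.519
Sum of distinct covariances = 16.805
total variance = Σσᵢ² + 2·Σcov = 14.519 + 2 × 16.805 = 48.129
α = (7/6)·(1 − 14.519/48.129) = 0.81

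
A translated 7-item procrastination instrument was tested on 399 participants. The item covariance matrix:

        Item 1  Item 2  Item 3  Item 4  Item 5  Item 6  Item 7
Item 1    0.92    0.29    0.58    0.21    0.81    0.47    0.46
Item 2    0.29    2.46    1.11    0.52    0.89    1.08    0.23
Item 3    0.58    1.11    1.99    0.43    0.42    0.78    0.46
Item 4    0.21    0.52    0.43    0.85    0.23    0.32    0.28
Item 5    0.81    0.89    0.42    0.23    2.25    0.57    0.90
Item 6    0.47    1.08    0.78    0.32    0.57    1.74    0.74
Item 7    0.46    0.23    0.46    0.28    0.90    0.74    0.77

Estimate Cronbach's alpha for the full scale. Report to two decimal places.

α = 0.80

Σσ²ᵢ = 0.92 + 2.46 + 1.99 + 0.85 + 2.25 + 1.74 + 0.77 = 10.98
Sum of off-diagonal covariances = 11.78
total variance = 10.98 + 2 × 11.78 = 34.54
α = (k/(k−1))·(1 − Σσ²ᵢ/total variance) = (7/6)·(1 − 10.98/34.54) = 0.80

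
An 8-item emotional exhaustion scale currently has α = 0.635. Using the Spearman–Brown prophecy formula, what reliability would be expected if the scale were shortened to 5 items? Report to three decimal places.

Length factor m = 5/8 = 0.6250
α' = m·α / (1 − (1−m)·α)
   = 5/8 × 0.635 / (1 − (1 − 5/8) × 0.635)
   = 0.3969 / 0.7619 = 0.521

predicted reliability = 0.521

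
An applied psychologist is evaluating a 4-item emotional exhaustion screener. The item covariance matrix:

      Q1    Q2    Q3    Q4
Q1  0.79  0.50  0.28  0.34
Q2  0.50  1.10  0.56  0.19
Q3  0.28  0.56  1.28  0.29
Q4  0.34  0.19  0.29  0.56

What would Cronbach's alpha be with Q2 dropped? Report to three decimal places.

α = 0.613

Remaining items: Q1, Q3, Q4 (k = 3).
sum of item variances = 0.79 + 1.28 + 0.56 = 2.63
total variance = 2.63 + 2 × 0.91 = 4.45
α (item deleted) = (3/2)·(1 − 2.63/4.45) = 0.613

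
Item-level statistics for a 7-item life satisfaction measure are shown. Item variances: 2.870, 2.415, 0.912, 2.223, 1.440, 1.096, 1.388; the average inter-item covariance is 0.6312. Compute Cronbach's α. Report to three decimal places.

Σσᵢ² = 2.870 + 2.415 + 0.912 + 2.223 + 1.440 + 1.096 + 1.388 = 12.344
Sum of the 21 distinct covariances = 21 × 0.6312 = 13.2552
σ²_total = Σσᵢ² + 2·Σcov = 12.344 + 2 × 13.2552 = 38.8544
α = (7/6)·(1 − 12.344/38.8544) = 0.796

Cronbach's α = 0.796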